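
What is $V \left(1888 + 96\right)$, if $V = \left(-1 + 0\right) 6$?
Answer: $-11904$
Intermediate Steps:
$V = -6$ ($V = \left(-1\right) 6 = -6$)
$V \left(1888 + 96\right) = - 6 \left(1888 + 96\right) = \left(-6\right) 1984 = -11904$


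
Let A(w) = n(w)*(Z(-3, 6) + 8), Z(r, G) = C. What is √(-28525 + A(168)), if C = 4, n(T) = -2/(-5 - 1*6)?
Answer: I*√3451261/11 ≈ 168.89*I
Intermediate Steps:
n(T) = 2/11 (n(T) = -2/(-5 - 6) = -2/(-11) = -2*(-1/11) = 2/11)
Z(r, G) = 4
A(w) = 24/11 (A(w) = 2*(4 + 8)/11 = (2/11)*12 = 24/11)
√(-28525 + A(168)) = √(-28525 + 24/11) = √(-313751/11) = I*√3451261/11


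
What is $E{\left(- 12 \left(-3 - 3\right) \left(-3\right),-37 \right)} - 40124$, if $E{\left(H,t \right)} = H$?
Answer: $-40340$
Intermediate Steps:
$E{\left(- 12 \left(-3 - 3\right) \left(-3\right),-37 \right)} - 40124 = - 12 \left(-3 - 3\right) \left(-3\right) - 40124 = - 12 \left(\left(-6\right) \left(-3\right)\right) - 40124 = \left(-12\right) 18 - 40124 = -216 - 40124 = -40340$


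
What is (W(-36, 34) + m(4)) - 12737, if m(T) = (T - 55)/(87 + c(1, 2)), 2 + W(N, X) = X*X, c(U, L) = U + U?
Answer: -1030938/89 ≈ -11584.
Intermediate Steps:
c(U, L) = 2*U
W(N, X) = -2 + X² (W(N, X) = -2 + X*X = -2 + X²)
m(T) = -55/89 + T/89 (m(T) = (T - 55)/(87 + 2*1) = (-55 + T)/(87 + 2) = (-55 + T)/89 = (-55 + T)*(1/89) = -55/89 + T/89)
(W(-36, 34) + m(4)) - 12737 = ((-2 + 34²) + (-55/89 + (1/89)*4)) - 12737 = ((-2 + 1156) + (-55/89 + 4/89)) - 12737 = (1154 - 51/89) - 12737 = 102655/89 - 12737 = -1030938/89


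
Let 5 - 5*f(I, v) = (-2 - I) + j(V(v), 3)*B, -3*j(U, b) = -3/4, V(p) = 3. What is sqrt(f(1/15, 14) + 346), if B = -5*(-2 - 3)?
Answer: sqrt(311547)/30 ≈ 18.605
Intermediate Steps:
B = 25 (B = -5*(-5) = 25)
j(U, b) = 1/4 (j(U, b) = -(-1)/4 = -1/3*(-3/4) = 1/4)
f(I, v) = 3/20 + I/5 (f(I, v) = 1 - ((-2 - I) + (1/4)*25)/5 = 1 - ((-2 - I) + 25/4)/5 = 1 - (17/4 - I)/5 = 1 + (-17/20 + I/5) = 3/20 + I/5)
sqrt(f(1/15, 14) + 346) = sqrt((3/20 + (1/5)/15) + 346) = sqrt((3/20 + (1/5)*(1/15)) + 346) = sqrt((3/20 + 1/75) + 346) = sqrt(49/300 + 346) = sqrt(103849/300) = sqrt(311547)/30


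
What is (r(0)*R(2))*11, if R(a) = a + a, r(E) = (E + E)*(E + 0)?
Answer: 0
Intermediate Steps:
r(E) = 2*E² (r(E) = (2*E)*E = 2*E²)
R(a) = 2*a
(r(0)*R(2))*11 = ((2*0²)*(2*2))*11 = ((2*0)*4)*11 = (0*4)*11 = 0*11 = 0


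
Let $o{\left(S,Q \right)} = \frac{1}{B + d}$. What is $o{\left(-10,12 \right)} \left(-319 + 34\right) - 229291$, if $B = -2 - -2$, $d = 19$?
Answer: $-229306$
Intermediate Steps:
$B = 0$ ($B = -2 + 2 = 0$)
$o{\left(S,Q \right)} = \frac{1}{19}$ ($o{\left(S,Q \right)} = \frac{1}{0 + 19} = \frac{1}{19}$)
$o{\left(-10,12 \right)} \left(-319 + 34\right) - 229291 = \frac{-319 + 34}{19} - 229291 = \frac{1}{19} \left(-285\right) - 229291 = -15 - 229291 = -229306$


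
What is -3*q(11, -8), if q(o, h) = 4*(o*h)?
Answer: 1056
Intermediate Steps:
q(o, h) = 4*h*o (q(o, h) = 4*(h*o) = 4*h*o)
-3*q(11, -8) = -12*(-8)*11 = -3*(-352) = 1056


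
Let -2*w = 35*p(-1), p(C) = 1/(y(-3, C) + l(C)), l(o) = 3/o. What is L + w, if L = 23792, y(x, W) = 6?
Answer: 142717/6 ≈ 23786.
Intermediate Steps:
p(C) = 1/(6 + 3/C)
w = -35/6 (w = -35*(1/3)*(-1)/(1 + 2*(-1))/2 = -35*(1/3)*(-1)/(1 - 2)/2 = -35*(1/3)*(-1)/(-1)/2 = -35*(1/3)*(-1)*(-1)/2 = -35/(2*3) = -1/2*35/3 = -35/6 ≈ -5.8333)
L + w = 23792 - 35/6 = 142717/6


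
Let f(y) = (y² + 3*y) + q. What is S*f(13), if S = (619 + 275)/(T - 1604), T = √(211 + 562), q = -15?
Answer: -276757368/2572043 - 172542*√773/2572043 ≈ -109.47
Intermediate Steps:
T = √773 ≈ 27.803
f(y) = -15 + y² + 3*y (f(y) = (y² + 3*y) - 15 = -15 + y² + 3*y)
S = 894/(-1604 + √773) (S = (619 + 275)/(√773 - 1604) = 894/(-1604 + √773) ≈ -0.56719)
S*f(13) = (-1433976/2572043 - 894*√773/2572043)*(-15 + 13² + 3*13) = (-1433976/2572043 - 894*√773/2572043)*(-15 + 169 + 39) = (-1433976/2572043 - 894*√773/2572043)*193 = -276757368/2572043 - 172542*√773/2572043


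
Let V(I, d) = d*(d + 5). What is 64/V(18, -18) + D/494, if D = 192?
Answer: 1472/2223 ≈ 0.66217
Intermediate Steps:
V(I, d) = d*(5 + d)
64/V(18, -18) + D/494 = 64/((-18*(5 - 18))) + 192/494 = 64/((-18*(-13))) + 192*(1/494) = 64/234 + 96/247 = 64*(1/234) + 96/247 = 32/117 + 96/247 = 1472/2223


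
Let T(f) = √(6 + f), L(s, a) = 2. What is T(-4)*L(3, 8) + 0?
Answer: 2*√2 ≈ 2.8284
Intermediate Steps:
T(-4)*L(3, 8) + 0 = √(6 - 4)*2 + 0 = √2*2 + 0 = 2*√2 + 0 = 2*√2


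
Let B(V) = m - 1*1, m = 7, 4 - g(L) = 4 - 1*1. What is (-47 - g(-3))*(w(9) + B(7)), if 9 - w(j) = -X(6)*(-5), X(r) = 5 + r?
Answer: 1920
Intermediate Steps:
g(L) = 1 (g(L) = 4 - (4 - 1*1) = 4 - (4 - 1) = 4 - 1*3 = 4 - 3 = 1)
B(V) = 6 (B(V) = 7 - 1*1 = 7 - 1 = 6)
w(j) = -46 (w(j) = 9 - (-(5 + 6))*(-5) = 9 - (-1*11)*(-5) = 9 - (-11)*(-5) = 9 - 1*55 = 9 - 55 = -46)
(-47 - g(-3))*(w(9) + B(7)) = (-47 - 1*1)*(-46 + 6) = (-47 - 1)*(-40) = -48*(-40) = 1920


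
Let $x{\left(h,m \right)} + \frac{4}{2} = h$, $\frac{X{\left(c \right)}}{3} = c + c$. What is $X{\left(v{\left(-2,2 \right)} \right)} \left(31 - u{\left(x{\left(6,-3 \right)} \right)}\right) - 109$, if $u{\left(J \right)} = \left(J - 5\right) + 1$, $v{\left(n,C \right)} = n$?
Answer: $-481$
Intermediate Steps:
$X{\left(c \right)} = 6 c$ ($X{\left(c \right)} = 3 \left(c + c\right) = 3 \cdot 2 c = 6 c$)
$x{\left(h,m \right)} = -2 + h$
$u{\left(J \right)} = -4 + J$ ($u{\left(J \right)} = \left(-5 + J\right) + 1 = -4 + J$)
$X{\left(v{\left(-2,2 \right)} \right)} \left(31 - u{\left(x{\left(6,-3 \right)} \right)}\right) - 109 = 6 \left(-2\right) \left(31 - \left(-4 + \left(-2 + 6\right)\right)\right) - 109 = - 12 \left(31 - \left(-4 + 4\right)\right) - 109 = - 12 \left(31 - 0\right) - 109 = - 12 \left(31 + 0\right) - 109 = \left(-12\right) 31 - 109 = -372 - 109 = -481$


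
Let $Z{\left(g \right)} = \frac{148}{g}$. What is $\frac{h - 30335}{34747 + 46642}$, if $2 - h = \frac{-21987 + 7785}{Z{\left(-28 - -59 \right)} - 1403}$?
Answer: $- \frac{1315224147}{3527806205} \approx -0.37282$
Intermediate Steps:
$h = - \frac{353572}{43345}$ ($h = 2 - \frac{-21987 + 7785}{\frac{148}{-28 - -59} - 1403} = 2 - - \frac{14202}{\frac{148}{-28 + 59} - 1403} = 2 - - \frac{14202}{\frac{148}{31} - 1403} = 2 - - \frac{14202}{- \frac{43345}{31}} = 2 - \left(-14202\right) \left(- \frac{31}{43345}\right) = 2 - \frac{440262}{43345} = - \frac{353572}{43345} \approx -8.1572$)
$\frac{h - 30335}{34747 + 46642} = \frac{- \frac{353572}{43345} - 30335}{34747 + 46642} = - \frac{1315224147}{43345 \cdot 81389} = \left(- \frac{1315224147}{43345}\right) \frac{1}{81389} = - \frac{1315224147}{3527806205}$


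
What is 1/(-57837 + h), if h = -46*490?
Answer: -1/80377 ≈ -1.2441e-5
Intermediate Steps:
h = -22540
1/(-57837 + h) = 1/(-57837 - 22540) = 1/(-80377) = -1/80377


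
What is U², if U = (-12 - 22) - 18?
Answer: 2704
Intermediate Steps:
U = -52 (U = -34 - 18 = -52)
U² = (-52)² = 2704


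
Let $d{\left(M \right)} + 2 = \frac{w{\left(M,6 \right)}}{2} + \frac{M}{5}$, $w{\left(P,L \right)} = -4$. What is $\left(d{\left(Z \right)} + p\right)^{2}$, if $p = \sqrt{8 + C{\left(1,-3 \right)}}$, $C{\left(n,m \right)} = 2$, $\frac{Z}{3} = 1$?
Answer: $\frac{539}{25} - \frac{34 \sqrt{10}}{5} \approx 0.056512$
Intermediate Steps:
$Z = 3$ ($Z = 3 \cdot 1 = 3$)
$d{\left(M \right)} = -4 + \frac{M}{5}$ ($d{\left(M \right)} = -2 + \left(- \frac{4}{2} + \frac{M}{5}\right) = -2 + \left(\left(-4\right) \frac{1}{2} + M \frac{1}{5}\right) = -2 + \left(-2 + \frac{M}{5}\right) = -4 + \frac{M}{5}$)
$p = \sqrt{10}$ ($p = \sqrt{8 + 2} = \sqrt{10} \approx 3.1623$)
$\left(d{\left(Z \right)} + p\right)^{2} = \left(\left(-4 + \frac{1}{5} \cdot 3\right) + \sqrt{10}\right)^{2} = \left(\left(-4 + \frac{3}{5}\right) + \sqrt{10}\right)^{2} = \left(- \frac{17}{5} + \sqrt{10}\right)^{2}$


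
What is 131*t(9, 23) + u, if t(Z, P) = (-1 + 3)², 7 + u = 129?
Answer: 646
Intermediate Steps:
u = 122 (u = -7 + 129 = 122)
t(Z, P) = 4 (t(Z, P) = 2² = 4)
131*t(9, 23) + u = 131*4 + 122 = 524 + 122 = 646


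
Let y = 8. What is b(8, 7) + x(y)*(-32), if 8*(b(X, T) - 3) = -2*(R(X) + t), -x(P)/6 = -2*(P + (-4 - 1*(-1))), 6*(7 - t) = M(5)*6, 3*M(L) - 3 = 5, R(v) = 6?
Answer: -23035/12 ≈ -1919.6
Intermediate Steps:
M(L) = 8/3 (M(L) = 1 + (⅓)*5 = 1 + 5/3 = 8/3)
t = 13/3 (t = 7 - 4*6/9 = 7 - ⅙*16 = 7 - 8/3 = 13/3 ≈ 4.3333)
x(P) = -36 + 12*P (x(P) = -(-12)*(P + (-4 - 1*(-1))) = -(-12)*(P + (-4 + 1)) = -(-12)*(P - 3) = -(-12)*(-3 + P) = -6*(6 - 2*P) = -36 + 12*P)
b(X, T) = 5/12 (b(X, T) = 3 + (-2*(6 + 13/3))/8 = 3 + (-2*31/3)/8 = 3 + (⅛)*(-62/3) = 3 - 31/12 = 5/12)
b(8, 7) + x(y)*(-32) = 5/12 + (-36 + 12*8)*(-32) = 5/12 + (-36 + 96)*(-32) = 5/12 + 60*(-32) = 5/12 - 1920 = -23035/12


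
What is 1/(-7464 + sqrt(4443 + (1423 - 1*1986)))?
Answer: -933/6963427 - sqrt(970)/27853708 ≈ -0.00013510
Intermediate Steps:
1/(-7464 + sqrt(4443 + (1423 - 1*1986))) = 1/(-7464 + sqrt(4443 + (1423 - 1986))) = 1/(-7464 + sqrt(4443 - 563)) = 1/(-7464 + sqrt(3880)) = 1/(-7464 + 2*sqrt(970))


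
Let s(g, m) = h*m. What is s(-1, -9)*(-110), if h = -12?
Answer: -11880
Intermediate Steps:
s(g, m) = -12*m
s(-1, -9)*(-110) = -12*(-9)*(-110) = 108*(-110) = -11880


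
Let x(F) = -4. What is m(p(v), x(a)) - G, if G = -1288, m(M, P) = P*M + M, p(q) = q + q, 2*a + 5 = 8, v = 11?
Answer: 1222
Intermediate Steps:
a = 3/2 (a = -5/2 + (1/2)*8 = -5/2 + 4 = 3/2 ≈ 1.5000)
p(q) = 2*q
m(M, P) = M + M*P (m(M, P) = M*P + M = M + M*P)
m(p(v), x(a)) - G = (2*11)*(1 - 4) - 1*(-1288) = 22*(-3) + 1288 = -66 + 1288 = 1222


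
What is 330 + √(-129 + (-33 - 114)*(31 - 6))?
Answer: 330 + 2*I*√951 ≈ 330.0 + 61.677*I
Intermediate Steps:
330 + √(-129 + (-33 - 114)*(31 - 6)) = 330 + √(-129 - 147*25) = 330 + √(-129 - 3675) = 330 + √(-3804) = 330 + 2*I*√951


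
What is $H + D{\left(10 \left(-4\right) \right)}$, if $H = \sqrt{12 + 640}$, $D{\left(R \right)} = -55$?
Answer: $-55 + 2 \sqrt{163} \approx -29.466$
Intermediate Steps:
$H = 2 \sqrt{163}$ ($H = \sqrt{652} = 2 \sqrt{163} \approx 25.534$)
$H + D{\left(10 \left(-4\right) \right)} = 2 \sqrt{163} - 55 = -55 + 2 \sqrt{163}$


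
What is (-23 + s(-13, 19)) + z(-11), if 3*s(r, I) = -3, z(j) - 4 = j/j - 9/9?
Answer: -20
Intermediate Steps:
z(j) = 4 (z(j) = 4 + (j/j - 9/9) = 4 + (1 - 9*⅑) = 4 + (1 - 1) = 4 + 0 = 4)
s(r, I) = -1 (s(r, I) = (⅓)*(-3) = -1)
(-23 + s(-13, 19)) + z(-11) = (-23 - 1) + 4 = -24 + 4 = -20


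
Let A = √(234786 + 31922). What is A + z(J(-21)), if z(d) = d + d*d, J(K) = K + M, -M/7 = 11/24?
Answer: 323617/576 + 2*√66677 ≈ 1078.3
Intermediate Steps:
M = -77/24 ≈ -3.2083
J(K) = -77/24 + K (J(K) = K - 77/24 = -77/24 + K)
z(d) = d + d²
A = 2*√66677 (A = √266708 = 2*√66677 ≈ 516.44)
A + z(J(-21)) = 2*√66677 + (-77/24 - 21)*(1 + (-77/24 - 21)) = 2*√66677 - 581*(1 - 581/24)/24 = 2*√66677 - 581/24*(-557/24) = 2*√66677 + 323617/576 = 323617/576 + 2*√66677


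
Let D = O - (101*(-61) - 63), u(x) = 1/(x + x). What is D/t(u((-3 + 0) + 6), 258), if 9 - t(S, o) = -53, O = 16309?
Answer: 22533/62 ≈ 363.44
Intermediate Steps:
u(x) = 1/(2*x)
t(S, o) = 62 (t(S, o) = 9 - 1*(-53) = 9 + 53 = 62)
D = 22533 (D = 16309 - (101*(-61) - 63) = 16309 - (-6161 - 63) = 16309 - 1*(-6224) = 16309 + 6224 = 22533)
D/t(u((-3 + 0) + 6), 258) = 22533/62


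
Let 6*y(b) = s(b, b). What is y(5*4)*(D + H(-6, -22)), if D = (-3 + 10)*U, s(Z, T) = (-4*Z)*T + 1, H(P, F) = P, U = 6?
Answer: -9594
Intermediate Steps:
s(Z, T) = 1 - 4*T*Z (s(Z, T) = -4*T*Z + 1 = 1 - 4*T*Z)
D = 42 (D = (-3 + 10)*6 = 7*6 = 42)
y(b) = ⅙ - 2*b²/3 (y(b) = (1 - 4*b*b)/6 = (1 - 4*b²)/6 = ⅙ - 2*b²/3)
y(5*4)*(D + H(-6, -22)) = (⅙ - 2*(5*4)²/3)*(42 - 6) = (⅙ - ⅔*20²)*36 = (⅙ - ⅔*400)*36 = (⅙ - 800/3)*36 = -533/2*36 = -9594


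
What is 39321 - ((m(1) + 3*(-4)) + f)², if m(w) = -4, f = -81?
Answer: 29912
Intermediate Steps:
39321 - ((m(1) + 3*(-4)) + f)² = 39321 - ((-4 + 3*(-4)) - 81)² = 39321 - ((-4 - 12) - 81)² = 39321 - (-16 - 81)² = 39321 - 1*(-97)² = 39321 - 1*9409 = 39321 - 9409 = 29912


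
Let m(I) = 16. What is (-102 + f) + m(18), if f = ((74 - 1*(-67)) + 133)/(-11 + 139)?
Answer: -5367/64 ≈ -83.859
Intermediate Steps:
f = 137/64 (f = ((74 + 67) + 133)/128 = (141 + 133)*(1/128) = 274*(1/128) = 137/64 ≈ 2.1406)
(-102 + f) + m(18) = (-102 + 137/64) + 16 = -6391/64 + 16 = -5367/64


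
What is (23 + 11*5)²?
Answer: 6084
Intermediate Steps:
(23 + 11*5)² = (23 + 55)² = 78² = 6084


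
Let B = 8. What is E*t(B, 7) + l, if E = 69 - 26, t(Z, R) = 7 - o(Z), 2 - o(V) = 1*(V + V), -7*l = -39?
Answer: 6360/7 ≈ 908.57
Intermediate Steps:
l = 39/7 (l = -⅐*(-39) = 39/7 ≈ 5.5714)
o(V) = 2 - 2*V (o(V) = 2 - (V + V) = 2 - 2*V)
t(Z, R) = 5 + 2*Z (t(Z, R) = 7 - (2 - 2*Z) = 7 + (-2 + 2*Z) = 5 + 2*Z)
E = 43
E*t(B, 7) + l = 43*(5 + 2*8) + 39/7 = 43*(5 + 16) + 39/7 = 43*21 + 39/7 = 903 + 39/7 = 6360/7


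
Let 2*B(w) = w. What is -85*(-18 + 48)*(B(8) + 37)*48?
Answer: -5018400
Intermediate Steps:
B(w) = w/2
-85*(-18 + 48)*(B(8) + 37)*48 = -85*(-18 + 48)*((½)*8 + 37)*48 = -2550*(4 + 37)*48 = -2550*41*48 = -85*1230*48 = -104550*48 = -5018400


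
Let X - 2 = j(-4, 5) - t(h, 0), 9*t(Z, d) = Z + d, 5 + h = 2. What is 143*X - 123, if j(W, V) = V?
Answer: 2777/3 ≈ 925.67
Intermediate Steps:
h = -3 (h = -5 + 2 = -3)
t(Z, d) = Z/9 + d/9 (t(Z, d) = (Z + d)/9 = Z/9 + d/9)
X = 22/3 (X = 2 + (5 - ((⅑)*(-3) + (⅑)*0)) = 2 + (5 - (-⅓ + 0)) = 2 + (5 - 1*(-⅓)) = 2 + (5 + ⅓) = 2 + 16/3 = 22/3 ≈ 7.3333)
143*X - 123 = 143*(22/3) - 123 = 3146/3 - 123 = 2777/3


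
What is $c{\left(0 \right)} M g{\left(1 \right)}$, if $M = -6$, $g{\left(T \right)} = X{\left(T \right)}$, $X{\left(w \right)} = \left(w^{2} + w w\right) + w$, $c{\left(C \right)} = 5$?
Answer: $-90$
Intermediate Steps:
$X{\left(w \right)} = w + 2 w^{2}$ ($X{\left(w \right)} = \left(w^{2} + w^{2}\right) + w = 2 w^{2} + w = w + 2 w^{2}$)
$g{\left(T \right)} = T \left(1 + 2 T\right)$
$c{\left(0 \right)} M g{\left(1 \right)} = 5 \left(-6\right) 1 \left(1 + 2 \cdot 1\right) = - 30 \cdot 1 \left(1 + 2\right) = - 30 \cdot 1 \cdot 3 = \left(-30\right) 3 = -90$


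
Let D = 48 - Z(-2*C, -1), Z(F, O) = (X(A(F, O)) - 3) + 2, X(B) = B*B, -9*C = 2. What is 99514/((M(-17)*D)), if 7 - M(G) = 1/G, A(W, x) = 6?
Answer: 845869/780 ≈ 1084.4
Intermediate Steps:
C = -2/9 (C = -⅑*2 = -2/9 ≈ -0.22222)
X(B) = B²
Z(F, O) = 35 (Z(F, O) = (6² - 3) + 2 = (36 - 3) + 2 = 33 + 2 = 35)
M(G) = 7 - 1/G
D = 13 (D = 48 - 1*35 = 48 - 35 = 13)
99514/((M(-17)*D)) = 99514/(((7 - 1/(-17))*13)) = 99514/(((7 - 1*(-1/17))*13)) = 99514/(((7 + 1/17)*13)) = 99514/(((120/17)*13)) = 99514/(1560/17) = 99514*(17/1560) = 845869/780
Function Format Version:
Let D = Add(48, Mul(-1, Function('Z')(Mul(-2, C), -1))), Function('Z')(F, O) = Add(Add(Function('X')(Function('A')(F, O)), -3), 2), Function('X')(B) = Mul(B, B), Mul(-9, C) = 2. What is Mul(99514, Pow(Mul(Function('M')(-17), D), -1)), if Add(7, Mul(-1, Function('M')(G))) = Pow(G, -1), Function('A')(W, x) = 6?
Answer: Rational(845869, 780) ≈ 1084.4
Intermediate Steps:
C = Rational(-2, 9) (C = Mul(Rational(-1, 9), 2) = Rational(-2, 9) ≈ -0.22222)
Function('X')(B) = Pow(B, 2)
Function('Z')(F, O) = 35 (Function('Z')(F, O) = Add(Add(Pow(6, 2), -3), 2) = Add(Add(36, -3), 2) = Add(33, 2) = 35)
Function('M')(G) = Add(7, Mul(-1, Pow(G, -1)))
D = 13 (D = Add(48, Mul(-1, 35)) = Add(48, -35) = 13)
Mul(99514, Pow(Mul(Function('M')(-17), D), -1)) = Mul(99514, Pow(Mul(Add(7, Mul(-1, Pow(-17, -1))), 13), -1)) = Mul(99514, Pow(Mul(Add(7, Mul(-1, Rational(-1, 17))), 13), -1)) = Mul(99514, Pow(Mul(Add(7, Rational(1, 17)), 13), -1)) = Mul(99514, Pow(Mul(Rational(120, 17), 13), -1)) = Mul(99514, Pow(Rational(1560, 17), -1)) = Mul(99514, Rational(17, 1560)) = Rational(845869, 780)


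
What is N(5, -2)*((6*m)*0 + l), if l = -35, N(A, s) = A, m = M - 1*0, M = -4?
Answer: -175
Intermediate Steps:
m = -4 (m = -4 - 1*0 = -4 + 0 = -4)
N(5, -2)*((6*m)*0 + l) = 5*((6*(-4))*0 - 35) = 5*(-24*0 - 35) = 5*(0 - 35) = 5*(-35) = -175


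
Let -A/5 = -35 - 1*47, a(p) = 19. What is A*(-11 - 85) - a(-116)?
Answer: -39379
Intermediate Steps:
A = 410 (A = -5*(-35 - 1*47) = -5*(-35 - 47) = -5*(-82) = 410)
A*(-11 - 85) - a(-116) = 410*(-11 - 85) - 1*19 = 410*(-96) - 19 = -39360 - 19 = -39379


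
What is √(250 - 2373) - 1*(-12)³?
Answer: 1728 + I*√2123 ≈ 1728.0 + 46.076*I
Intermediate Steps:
√(250 - 2373) - 1*(-12)³ = √(-2123) - 1*(-1728) = I*√2123 + 1728 = 1728 + I*√2123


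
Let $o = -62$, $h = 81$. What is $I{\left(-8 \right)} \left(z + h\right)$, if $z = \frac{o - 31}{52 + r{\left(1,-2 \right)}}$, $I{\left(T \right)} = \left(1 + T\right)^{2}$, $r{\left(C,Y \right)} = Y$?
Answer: $\frac{193893}{50} \approx 3877.9$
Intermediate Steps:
$z = - \frac{93}{50}$ ($z = \frac{-62 - 31}{52 - 2} = - \frac{93}{50} \approx -1.86$)
$I{\left(-8 \right)} \left(z + h\right) = \left(1 - 8\right)^{2} \left(- \frac{93}{50} + 81\right) = \left(-7\right)^{2} \cdot \frac{3957}{50} = 49 \cdot \frac{3957}{50} = \frac{193893}{50}$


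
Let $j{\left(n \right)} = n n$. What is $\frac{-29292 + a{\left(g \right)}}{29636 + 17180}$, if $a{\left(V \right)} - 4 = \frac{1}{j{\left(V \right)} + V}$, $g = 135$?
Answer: $- \frac{537727679}{859541760} \approx -0.6256$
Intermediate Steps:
$j{\left(n \right)} = n^{2}$
$a{\left(V \right)} = 4 + \frac{1}{V + V^{2}}$ ($a{\left(V \right)} = 4 + \frac{1}{V^{2} + V} = 4 + \frac{1}{V + V^{2}}$)
$\frac{-29292 + a{\left(g \right)}}{29636 + 17180} = \frac{-29292 + \frac{1 + 4 \cdot 135 + 4 \cdot 135^{2}}{135 \left(1 + 135\right)}}{29636 + 17180} = \frac{-29292 + \frac{1 + 540 + 4 \cdot 18225}{135 \cdot 136}}{46816} = \left(-29292 + \frac{1}{135} \cdot \frac{1}{136} \left(1 + 540 + 72900\right)\right) \frac{1}{46816} = \left(-29292 + \frac{1}{135} \cdot \frac{1}{136} \cdot 73441\right) \frac{1}{46816} = \left(-29292 + \frac{73441}{18360}\right) \frac{1}{46816} = \left(- \frac{537727679}{18360}\right) \frac{1}{46816} = - \frac{537727679}{859541760}$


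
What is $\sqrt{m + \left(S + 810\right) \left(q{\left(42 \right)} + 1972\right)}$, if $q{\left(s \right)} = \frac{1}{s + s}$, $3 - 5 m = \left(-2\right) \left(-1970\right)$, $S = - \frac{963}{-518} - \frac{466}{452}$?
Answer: $\frac{\sqrt{899953108595490}}{23730} \approx 1264.2$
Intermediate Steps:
$S = \frac{24236}{29267}$ ($S = \left(-963\right) \left(- \frac{1}{518}\right) - \frac{233}{226} = \frac{963}{518} - \frac{233}{226} = \frac{24236}{29267} \approx 0.8281$)
$m = - \frac{3937}{5}$ ($m = \frac{3}{5} - \frac{\left(-2\right) \left(-1970\right)}{5} = \frac{3}{5} - 788 = - \frac{3937}{5} \approx -787.4$)
$q{\left(s \right)} = \frac{1}{2 s}$
$\sqrt{m + \left(S + 810\right) \left(q{\left(42 \right)} + 1972\right)} = \sqrt{- \frac{3937}{5} + \left(\frac{24236}{29267} + 810\right) \left(\frac{1}{2 \cdot 42} + 1972\right)} = \sqrt{- \frac{3937}{5} + \frac{23730506 \left(\frac{1}{2} \cdot \frac{1}{42} + 1972\right)}{29267}} = \sqrt{- \frac{3937}{5} + \frac{23730506 \left(\frac{1}{84} + 1972\right)}{29267}} = \sqrt{- \frac{3937}{5} + \frac{23730506}{29267} \cdot \frac{165649}{84}} = \sqrt{- \frac{3937}{5} + \frac{53120737681}{33222}} = \sqrt{\frac{265472893391}{166110}} = \frac{\sqrt{899953108595490}}{23730}$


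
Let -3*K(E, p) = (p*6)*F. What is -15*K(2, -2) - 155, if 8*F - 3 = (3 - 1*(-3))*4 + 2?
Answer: -745/2 ≈ -372.50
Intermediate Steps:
F = 29/8 (F = 3/8 + ((3 - 1*(-3))*4 + 2)/8 = 3/8 + ((3 + 3)*4 + 2)/8 = 3/8 + (6*4 + 2)/8 = 3/8 + (24 + 2)/8 = 3/8 + (⅛)*26 = 3/8 + 13/4 = 29/8 ≈ 3.6250)
K(E, p) = -29*p/4 (K(E, p) = -p*6*29/(3*8) = -6*p*29/(3*8) = -29*p/4)
-15*K(2, -2) - 155 = -(-435)*(-2)/4 - 155 = -15*29/2 - 155 = -435/2 - 155 = -745/2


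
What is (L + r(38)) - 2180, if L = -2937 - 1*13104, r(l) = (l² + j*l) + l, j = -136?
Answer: -21907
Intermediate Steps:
r(l) = l² - 135*l (r(l) = (l² - 136*l) + l = l² - 135*l)
L = -16041 (L = -2937 - 13104 = -16041)
(L + r(38)) - 2180 = (-16041 + 38*(-135 + 38)) - 2180 = (-16041 + 38*(-97)) - 2180 = (-16041 - 3686) - 2180 = -19727 - 2180 = -21907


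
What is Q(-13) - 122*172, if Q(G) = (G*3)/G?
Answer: -20981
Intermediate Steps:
Q(G) = 3 (Q(G) = (3*G)/G = 3)
Q(-13) - 122*172 = 3 - 122*172 = 3 - 20984 = -20981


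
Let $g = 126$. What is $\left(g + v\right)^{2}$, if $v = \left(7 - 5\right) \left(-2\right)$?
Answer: $14884$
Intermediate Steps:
$v = -4$ ($v = 2 \left(-2\right) = -4$)
$\left(g + v\right)^{2} = \left(126 - 4\right)^{2} = 122^{2} = 14884$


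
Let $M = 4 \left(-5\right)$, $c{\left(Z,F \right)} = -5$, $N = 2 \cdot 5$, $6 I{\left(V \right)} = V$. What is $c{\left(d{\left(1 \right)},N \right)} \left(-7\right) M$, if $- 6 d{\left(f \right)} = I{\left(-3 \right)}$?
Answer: $-700$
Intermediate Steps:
$I{\left(V \right)} = \frac{V}{6}$
$d{\left(f \right)} = \frac{1}{12}$ ($d{\left(f \right)} = - \frac{\frac{1}{6} \left(-3\right)}{6} = \left(- \frac{1}{6}\right) \left(- \frac{1}{2}\right) = \frac{1}{12}$)
$N = 10$
$M = -20$
$c{\left(d{\left(1 \right)},N \right)} \left(-7\right) M = \left(-5\right) \left(-7\right) \left(-20\right) = 35 \left(-20\right) = -700$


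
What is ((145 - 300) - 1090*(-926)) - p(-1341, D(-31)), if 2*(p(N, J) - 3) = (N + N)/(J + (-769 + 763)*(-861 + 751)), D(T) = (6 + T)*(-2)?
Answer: 716520561/710 ≈ 1.0092e+6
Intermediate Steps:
D(T) = -12 - 2*T
p(N, J) = 3 + N/(660 + J) (p(N, J) = 3 + ((N + N)/(J + (-769 + 763)*(-861 + 751)))/2 = 3 + ((2*N)/(J - 6*(-110)))/2 = 3 + ((2*N)/(J + 660))/2 = 3 + ((2*N)/(660 + J))/2 = 3 + (2*N/(660 + J))/2 = 3 + N/(660 + J))
((145 - 300) - 1090*(-926)) - p(-1341, D(-31)) = ((145 - 300) - 1090*(-926)) - (1980 - 1341 + 3*(-12 - 2*(-31)))/(660 + (-12 - 2*(-31))) = (-155 + 1009340) - (1980 - 1341 + 3*(-12 + 62))/(660 + (-12 + 62)) = 1009185 - (1980 - 1341 + 3*50)/(660 + 50) = 1009185 - (1980 - 1341 + 150)/710 = 1009185 - 789/710 = 716520561/710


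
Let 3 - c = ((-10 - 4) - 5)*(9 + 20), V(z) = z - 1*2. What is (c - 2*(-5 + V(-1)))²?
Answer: 324900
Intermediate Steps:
V(z) = -2 + z (V(z) = z - 2 = -2 + z)
c = 554 (c = 3 - ((-10 - 4) - 5)*(9 + 20) = 3 - (-14 - 5)*29 = 3 - (-19)*29 = 3 - 1*(-551) = 3 + 551 = 554)
(c - 2*(-5 + V(-1)))² = (554 - 2*(-5 + (-2 - 1)))² = (554 - 2*(-5 - 3))² = (554 - 2*(-8))² = (554 + 16)² = 570² = 324900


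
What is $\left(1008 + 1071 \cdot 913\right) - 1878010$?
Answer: $-899179$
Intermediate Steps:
$\left(1008 + 1071 \cdot 913\right) - 1878010 = \left(1008 + 977823\right) - 1878010 = 978831 - 1878010 = -899179$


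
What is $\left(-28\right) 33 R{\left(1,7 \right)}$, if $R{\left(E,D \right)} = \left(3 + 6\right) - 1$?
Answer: $-7392$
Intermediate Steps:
$R{\left(E,D \right)} = 8$ ($R{\left(E,D \right)} = 9 - 1 = 8$)
$\left(-28\right) 33 R{\left(1,7 \right)} = \left(-28\right) 33 \cdot 8 = \left(-924\right) 8 = -7392$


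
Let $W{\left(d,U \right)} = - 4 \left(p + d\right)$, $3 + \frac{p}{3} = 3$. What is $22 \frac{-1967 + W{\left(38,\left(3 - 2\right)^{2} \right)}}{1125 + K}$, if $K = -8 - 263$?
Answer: $- \frac{23309}{427} \approx -54.588$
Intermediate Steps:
$p = 0$ ($p = -9 + 3 \cdot 3 = -9 + 9 = 0$)
$K = -271$
$W{\left(d,U \right)} = - 4 d$ ($W{\left(d,U \right)} = - 4 \left(0 + d\right) = - 4 d$)
$22 \frac{-1967 + W{\left(38,\left(3 - 2\right)^{2} \right)}}{1125 + K} = 22 \frac{-1967 - 152}{1125 - 271} = 22 \frac{-1967 - 152}{854} = 22 \left(\left(-2119\right) \frac{1}{854}\right) = 22 \left(- \frac{2119}{854}\right) = - \frac{23309}{427}$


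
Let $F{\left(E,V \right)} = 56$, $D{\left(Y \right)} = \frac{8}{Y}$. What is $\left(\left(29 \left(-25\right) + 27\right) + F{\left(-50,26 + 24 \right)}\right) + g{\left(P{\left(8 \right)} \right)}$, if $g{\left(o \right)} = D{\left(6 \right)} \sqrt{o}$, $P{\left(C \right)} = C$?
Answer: $-642 + \frac{8 \sqrt{2}}{3} \approx -638.23$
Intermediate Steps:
$g{\left(o \right)} = \frac{4 \sqrt{o}}{3}$ ($g{\left(o \right)} = \frac{8}{6} \sqrt{o} = 8 \cdot \frac{1}{6} \sqrt{o} = \frac{4 \sqrt{o}}{3}$)
$\left(\left(29 \left(-25\right) + 27\right) + F{\left(-50,26 + 24 \right)}\right) + g{\left(P{\left(8 \right)} \right)} = \left(\left(29 \left(-25\right) + 27\right) + 56\right) + \frac{4 \sqrt{8}}{3} = \left(\left(-725 + 27\right) + 56\right) + \frac{4 \cdot 2 \sqrt{2}}{3} = \left(-698 + 56\right) + \frac{8 \sqrt{2}}{3} = -642 + \frac{8 \sqrt{2}}{3}$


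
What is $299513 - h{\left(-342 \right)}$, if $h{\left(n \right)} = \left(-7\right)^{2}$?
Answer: $299464$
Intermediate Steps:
$h{\left(n \right)} = 49$
$299513 - h{\left(-342 \right)} = 299513 - 49 = 299464$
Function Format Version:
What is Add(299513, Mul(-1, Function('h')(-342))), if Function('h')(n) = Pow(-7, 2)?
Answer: 299464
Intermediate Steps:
Function('h')(n) = 49
Add(299513, Mul(-1, Function('h')(-342))) = Add(299513, Mul(-1, 49)) = Add(299513, -49) = 299464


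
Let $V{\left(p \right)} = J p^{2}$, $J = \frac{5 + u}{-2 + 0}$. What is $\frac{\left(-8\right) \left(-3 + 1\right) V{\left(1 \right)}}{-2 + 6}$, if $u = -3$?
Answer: $-4$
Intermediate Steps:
$J = -1$ ($J = \frac{5 - 3}{-2 + 0} = \frac{2}{-2} = 2 \left(- \frac{1}{2}\right) = -1$)
$V{\left(p \right)} = - p^{2}$
$\frac{\left(-8\right) \left(-3 + 1\right) V{\left(1 \right)}}{-2 + 6} = \frac{\left(-8\right) \left(-3 + 1\right) \left(- 1^{2}\right)}{-2 + 6} = \frac{\left(-8\right) \left(- 2 \left(\left(-1\right) 1\right)\right)}{4} = - 8 \left(\left(-2\right) \left(-1\right)\right) \frac{1}{4} = \left(-8\right) 2 \cdot \frac{1}{4} = \left(-16\right) \frac{1}{4} = -4$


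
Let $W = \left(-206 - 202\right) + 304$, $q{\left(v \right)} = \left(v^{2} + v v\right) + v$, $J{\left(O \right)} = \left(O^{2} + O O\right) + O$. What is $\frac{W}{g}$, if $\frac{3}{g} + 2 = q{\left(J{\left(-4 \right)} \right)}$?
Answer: $- \frac{165776}{3} \approx -55259.0$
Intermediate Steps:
$J{\left(O \right)} = O + 2 O^{2}$ ($J{\left(O \right)} = \left(O^{2} + O^{2}\right) + O = 2 O^{2} + O = O + 2 O^{2}$)
$q{\left(v \right)} = v + 2 v^{2}$ ($q{\left(v \right)} = \left(v^{2} + v^{2}\right) + v = 2 v^{2} + v = v + 2 v^{2}$)
$g = \frac{3}{1594}$ ($g = \frac{3}{-2 + - 4 \left(1 + 2 \left(-4\right)\right) \left(1 + 2 \left(- 4 \left(1 + 2 \left(-4\right)\right)\right)\right)} = \frac{3}{-2 + - 4 \left(1 - 8\right) \left(1 + 2 \left(- 4 \left(1 - 8\right)\right)\right)} = \frac{3}{-2 + \left(-4\right) \left(-7\right) \left(1 + 2 \left(\left(-4\right) \left(-7\right)\right)\right)} = \frac{3}{-2 + 28 \left(1 + 2 \cdot 28\right)} = \frac{3}{-2 + 28 \left(1 + 56\right)} = \frac{3}{-2 + 28 \cdot 57} = \frac{3}{-2 + 1596} = \frac{3}{1594} \approx 0.0018821$)
$W = -104$ ($W = -408 + 304 = -104$)
$\frac{W}{g} = - \frac{104}{\frac{3}{1594}} = \left(-104\right) \frac{1594}{3} = - \frac{165776}{3}$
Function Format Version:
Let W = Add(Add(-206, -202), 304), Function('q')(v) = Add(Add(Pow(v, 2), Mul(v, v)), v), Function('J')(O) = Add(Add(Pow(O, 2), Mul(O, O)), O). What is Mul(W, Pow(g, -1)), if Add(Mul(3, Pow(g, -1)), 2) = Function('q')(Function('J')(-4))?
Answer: Rational(-165776, 3) ≈ -55259.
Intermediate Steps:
Function('J')(O) = Add(O, Mul(2, Pow(O, 2))) (Function('J')(O) = Add(Add(Pow(O, 2), Pow(O, 2)), O) = Add(Mul(2, Pow(O, 2)), O) = Add(O, Mul(2, Pow(O, 2))))
Function('q')(v) = Add(v, Mul(2, Pow(v, 2))) (Function('q')(v) = Add(Add(Pow(v, 2), Pow(v, 2)), v) = Add(Mul(2, Pow(v, 2)), v) = Add(v, Mul(2, Pow(v, 2))))
g = Rational(3, 1594) (g = Mul(3, Pow(Add(-2, Mul(Mul(-4, Add(1, Mul(2, -4))), Add(1, Mul(2, Mul(-4, Add(1, Mul(2, -4))))))), -1)) = Mul(3, Pow(Add(-2, Mul(Mul(-4, Add(1, -8)), Add(1, Mul(2, Mul(-4, Add(1, -8)))))), -1)) = Mul(3, Pow(Add(-2, Mul(Mul(-4, -7), Add(1, Mul(2, Mul(-4, -7))))), -1)) = Mul(3, Pow(Add(-2, Mul(28, Add(1, Mul(2, 28)))), -1)) = Mul(3, Pow(Add(-2, Mul(28, Add(1, 56))), -1)) = Mul(3, Pow(Add(-2, Mul(28, 57)), -1)) = Mul(3, Pow(Add(-2, 1596), -1)) = Mul(3, Pow(1594, -1)) = Mul(3, Rational(1, 1594)) = Rational(3, 1594) ≈ 0.0018821)
W = -104 (W = Add(-408, 304) = -104)
Mul(W, Pow(g, -1)) = Mul(-104, Pow(Rational(3, 1594), -1)) = Mul(-104, Rational(1594, 3)) = Rational(-165776, 3)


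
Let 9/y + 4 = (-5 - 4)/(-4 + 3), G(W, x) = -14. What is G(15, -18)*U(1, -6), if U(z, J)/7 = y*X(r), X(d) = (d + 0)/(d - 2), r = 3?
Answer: -2646/5 ≈ -529.20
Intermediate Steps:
X(d) = d/(-2 + d)
y = 9/5 (y = 9/(-4 + (-5 - 4)/(-4 + 3)) = 9/(-4 - 9/(-1)) = 9/(-4 - 9*(-1)) = 9/(-4 + 9) = 9/5 ≈ 1.8000)
U(z, J) = 189/5 (U(z, J) = 7*(9*(3/(-2 + 3))/5) = 7*(9*(3/1)/5) = 7*(9*(3*1)/5) = 7*((9/5)*3) = 7*(27/5) = 189/5)
G(15, -18)*U(1, -6) = -14*189/5 = -2646/5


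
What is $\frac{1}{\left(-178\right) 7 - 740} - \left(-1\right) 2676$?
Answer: $\frac{5314535}{1986} \approx 2676.0$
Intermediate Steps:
$\frac{1}{\left(-178\right) 7 - 740} - \left(-1\right) 2676 = \frac{1}{-1246 - 740} - -2676 = \frac{1}{-1986} + 2676 = - \frac{1}{1986} + 2676 = \frac{5314535}{1986}$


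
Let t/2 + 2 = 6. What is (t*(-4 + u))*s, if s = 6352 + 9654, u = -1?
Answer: -640240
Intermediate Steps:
t = 8 (t = -4 + 2*6 = -4 + 12 = 8)
s = 16006
(t*(-4 + u))*s = (8*(-4 - 1))*16006 = (8*(-5))*16006 = -40*16006 = -640240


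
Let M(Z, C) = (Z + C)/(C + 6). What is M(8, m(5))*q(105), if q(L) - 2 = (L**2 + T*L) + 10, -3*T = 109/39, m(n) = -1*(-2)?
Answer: 533285/39 ≈ 13674.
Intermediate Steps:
m(n) = 2
T = -109/117 (T = -109/(3*39) = -1/3*109/39 = -109/117 ≈ -0.93162)
M(Z, C) = (C + Z)/(6 + C)
q(L) = 12 + L**2 - 109*L/117 (q(L) = 2 + ((L**2 - 109*L/117) + 10) = 2 + (10 + L**2 - 109*L/117) = 12 + L**2 - 109*L/117)
M(8, m(5))*q(105) = ((2 + 8)/(6 + 2))*(12 + 105**2 - 109/117*105) = (10/8)*(12 + 11025 - 3815/39) = ((1/8)*10)*(426628/39) = (5/4)*(426628/39) = 533285/39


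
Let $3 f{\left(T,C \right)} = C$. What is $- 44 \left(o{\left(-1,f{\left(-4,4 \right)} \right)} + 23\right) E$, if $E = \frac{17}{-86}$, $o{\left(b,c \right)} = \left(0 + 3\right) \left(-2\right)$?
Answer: $\frac{6358}{43} \approx 147.86$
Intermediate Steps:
$f{\left(T,C \right)} = \frac{C}{3}$
$o{\left(b,c \right)} = -6$ ($o{\left(b,c \right)} = 3 \left(-2\right) = -6$)
$E = - \frac{17}{86}$ ($E = 17 \left(- \frac{1}{86}\right) = - \frac{17}{86} \approx -0.19767$)
$- 44 \left(o{\left(-1,f{\left(-4,4 \right)} \right)} + 23\right) E = - 44 \left(-6 + 23\right) \left(- \frac{17}{86}\right) = \left(-44\right) 17 \left(- \frac{17}{86}\right) = \left(-748\right) \left(- \frac{17}{86}\right) = \frac{6358}{43}$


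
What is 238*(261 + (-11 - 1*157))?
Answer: 22134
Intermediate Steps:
238*(261 + (-11 - 1*157)) = 238*(261 + (-11 - 157)) = 238*(261 - 168) = 238*93 = 22134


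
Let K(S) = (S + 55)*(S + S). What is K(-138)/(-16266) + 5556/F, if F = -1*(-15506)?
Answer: -22069796/21018383 ≈ -1.0500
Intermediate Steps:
F = 15506
K(S) = 2*S*(55 + S) (K(S) = (55 + S)*(2*S) = 2*S*(55 + S))
K(-138)/(-16266) + 5556/F = (2*(-138)*(55 - 138))/(-16266) + 5556/15506 = (2*(-138)*(-83))*(-1/16266) + 5556*(1/15506) = 22908*(-1/16266) + 2778/7753 = -3818/2711 + 2778/7753 = -22069796/21018383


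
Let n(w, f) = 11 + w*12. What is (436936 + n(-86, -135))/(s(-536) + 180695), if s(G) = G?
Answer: 145305/60053 ≈ 2.4196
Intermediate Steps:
n(w, f) = 11 + 12*w
(436936 + n(-86, -135))/(s(-536) + 180695) = (436936 + (11 + 12*(-86)))/(-536 + 180695) = (436936 + (11 - 1032))/180159 = (436936 - 1021)*(1/180159) = 435915*(1/180159) = 145305/60053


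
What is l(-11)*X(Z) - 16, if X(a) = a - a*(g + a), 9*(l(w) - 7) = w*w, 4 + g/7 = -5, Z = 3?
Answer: 11176/3 ≈ 3725.3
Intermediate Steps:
g = -63 (g = -28 + 7*(-5) = -28 - 35 = -63)
l(w) = 7 + w²/9 (l(w) = 7 + (w*w)/9 = 7 + w²/9)
X(a) = a - a*(-63 + a)
l(-11)*X(Z) - 16 = (7 + (⅑)*(-11)²)*(3*(64 - 1*3)) - 16 = (7 + (⅑)*121)*(3*(64 - 3)) - 16 = (7 + 121/9)*(3*61) - 16 = (184/9)*183 - 16 = 11224/3 - 16 = 11176/3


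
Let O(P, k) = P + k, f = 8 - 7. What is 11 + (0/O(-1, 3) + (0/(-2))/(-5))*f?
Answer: 11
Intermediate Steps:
f = 1
11 + (0/O(-1, 3) + (0/(-2))/(-5))*f = 11 + (0/(-1 + 3) + (0/(-2))/(-5))*1 = 11 + (0/2 + (0*(-½))*(-⅕))*1 = 11 + (0*(½) + 0*(-⅕))*1 = 11 + (0 + 0)*1 = 11 + 0*1 = 11 + 0 = 11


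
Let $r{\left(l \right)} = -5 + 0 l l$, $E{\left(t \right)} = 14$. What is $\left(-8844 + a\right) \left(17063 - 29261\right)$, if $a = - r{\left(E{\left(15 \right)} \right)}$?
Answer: $107818122$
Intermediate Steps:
$r{\left(l \right)} = -5$ ($r{\left(l \right)} = -5 + 0 l = -5 + 0 = -5$)
$a = 5$ ($a = \left(-1\right) \left(-5\right) = 5$)
$\left(-8844 + a\right) \left(17063 - 29261\right) = \left(-8844 + 5\right) \left(17063 - 29261\right) = \left(-8839\right) \left(-12198\right) = 107818122$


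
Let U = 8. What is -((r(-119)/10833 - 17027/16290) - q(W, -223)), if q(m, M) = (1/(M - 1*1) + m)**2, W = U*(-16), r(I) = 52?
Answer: 24182011475884811/1475756190720 ≈ 16386.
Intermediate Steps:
W = -128 (W = 8*(-16) = -128)
q(m, M) = (m + 1/(-1 + M))**2 (q(m, M) = (1/(M - 1) + m)**2 = (1/(-1 + M) + m)**2 = (m + 1/(-1 + M))**2)
-((r(-119)/10833 - 17027/16290) - q(W, -223)) = -((52/10833 - 17027/16290) - (1 - 1*(-128) - 223*(-128))**2/(-1 - 223)**2) = -((52*(1/10833) - 17027*1/16290) - (1 + 128 + 28544)**2/(-224)**2) = -((52/10833 - 17027/16290) - 28673**2/50176) = -(-61202137/58823190 - 822140929/50176) = -1*(-24182011475884811/1475756190720) = 24182011475884811/1475756190720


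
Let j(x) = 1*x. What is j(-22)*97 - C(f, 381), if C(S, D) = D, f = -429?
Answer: -2515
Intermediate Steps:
j(x) = x
j(-22)*97 - C(f, 381) = -22*97 - 1*381 = -2134 - 381 = -2515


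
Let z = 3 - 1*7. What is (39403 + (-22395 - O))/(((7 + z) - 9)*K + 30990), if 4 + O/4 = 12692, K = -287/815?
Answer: -2291780/2104881 ≈ -1.0888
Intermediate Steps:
z = -4 (z = 3 - 7 = -4)
K = -287/815 (K = -287*1/815 = -287/815 ≈ -0.35215)
O = 50752 (O = -16 + 4*12692 = -16 + 50768 = 50752)
(39403 + (-22395 - O))/(((7 + z) - 9)*K + 30990) = (39403 + (-22395 - 1*50752))/(((7 - 4) - 9)*(-287/815) + 30990) = (39403 + (-22395 - 50752))/((3 - 9)*(-287/815) + 30990) = (39403 - 73147)/(-6*(-287/815) + 30990) = -33744/(1722/815 + 30990) = -33744/25258572/815 = -33744*815/25258572 = -2291780/2104881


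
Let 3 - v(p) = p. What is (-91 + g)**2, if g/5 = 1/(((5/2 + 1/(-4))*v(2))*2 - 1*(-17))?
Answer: 15233409/1849 ≈ 8238.7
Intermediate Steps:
v(p) = 3 - p
g = 10/43 (g = 5/(((5/2 + 1/(-4))*(3 - 1*2))*2 - 1*(-17)) = 5/(((5*(1/2) + 1*(-1/4))*(3 - 2))*2 + 17) = 5/(((5/2 - 1/4)*1)*2 + 17) = 5/(((9/4)*1)*2 + 17) = 5/((9/4)*2 + 17) = 5/(9/2 + 17) = 5/(43/2) = 5*(2/43) = 10/43 ≈ 0.23256)
(-91 + g)**2 = (-91 + 10/43)**2 = (-3903/43)**2 = 15233409/1849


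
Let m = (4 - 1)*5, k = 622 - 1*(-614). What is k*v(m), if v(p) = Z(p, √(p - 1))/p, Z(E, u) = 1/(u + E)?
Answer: 1236/211 - 412*√14/1055 ≈ 4.3966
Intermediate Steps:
k = 1236 (k = 622 + 614 = 1236)
m = 15 (m = 3*5 = 15)
Z(E, u) = 1/(E + u)
v(p) = 1/(p*(p + √(-1 + p))) (v(p) = 1/((p + √(p - 1))*p) = 1/((p + √(-1 + p))*p) = 1/(p*(p + √(-1 + p))))
k*v(m) = 1236*(1/(15*(15 + √(-1 + 15)))) = 1236*(1/(15*(15 + √14))) = 412/(5*(15 + √14))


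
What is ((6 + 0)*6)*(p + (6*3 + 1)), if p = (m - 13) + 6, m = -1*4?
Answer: 288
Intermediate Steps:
m = -4
p = -11 (p = (-4 - 13) + 6 = -17 + 6 = -11)
((6 + 0)*6)*(p + (6*3 + 1)) = ((6 + 0)*6)*(-11 + (6*3 + 1)) = (6*6)*(-11 + (18 + 1)) = 36*(-11 + 19) = 36*8 = 288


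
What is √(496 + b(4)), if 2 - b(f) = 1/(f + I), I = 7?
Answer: √60247/11 ≈ 22.314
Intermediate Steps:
b(f) = 2 - 1/(7 + f) (b(f) = 2 - 1/(f + 7) = 2 - 1/(7 + f))
√(496 + b(4)) = √(496 + (13 + 2*4)/(7 + 4)) = √(496 + (13 + 8)/11) = √(496 + (1/11)*21) = √(496 + 21/11) = √(5477/11) = √60247/11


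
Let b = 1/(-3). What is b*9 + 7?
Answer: 4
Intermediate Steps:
b = -⅓ ≈ -0.33333
b*9 + 7 = -⅓*9 + 7 = -3 + 7 = 4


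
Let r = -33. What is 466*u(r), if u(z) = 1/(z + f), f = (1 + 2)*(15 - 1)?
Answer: 466/9 ≈ 51.778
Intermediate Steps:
f = 42 (f = 3*14 = 42)
u(z) = 1/(42 + z) (u(z) = 1/(z + 42) = 1/(42 + z))
466*u(r) = 466/(42 - 33) = 466/9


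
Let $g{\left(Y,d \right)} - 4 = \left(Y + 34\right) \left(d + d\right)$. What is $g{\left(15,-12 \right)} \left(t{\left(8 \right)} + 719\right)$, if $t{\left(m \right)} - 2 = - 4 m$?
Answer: $-807508$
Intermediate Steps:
$t{\left(m \right)} = 2 - 4 m$
$g{\left(Y,d \right)} = 4 + 2 d \left(34 + Y\right)$ ($g{\left(Y,d \right)} = 4 + \left(Y + 34\right) \left(d + d\right) = 4 + \left(34 + Y\right) 2 d = 4 + 2 d \left(34 + Y\right)$)
$g{\left(15,-12 \right)} \left(t{\left(8 \right)} + 719\right) = \left(4 + 68 \left(-12\right) + 2 \cdot 15 \left(-12\right)\right) \left(\left(2 - 32\right) + 719\right) = \left(4 - 816 - 360\right) \left(\left(2 - 32\right) + 719\right) = - 1172 \left(-30 + 719\right) = \left(-1172\right) 689 = -807508$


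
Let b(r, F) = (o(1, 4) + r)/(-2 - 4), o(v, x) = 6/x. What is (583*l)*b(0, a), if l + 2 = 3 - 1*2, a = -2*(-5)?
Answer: 583/4 ≈ 145.75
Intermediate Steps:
a = 10
l = -1 (l = -2 + (3 - 1*2) = -2 + (3 - 2) = -2 + 1 = -1)
b(r, F) = -¼ - r/6 (b(r, F) = (6/4 + r)/(-2 - 4) = (6*(¼) + r)/(-6) = (3/2 + r)*(-⅙) = -¼ - r/6)
(583*l)*b(0, a) = (583*(-1))*(-¼ - ⅙*0) = -583*(-¼ + 0) = -583*(-¼) = 583/4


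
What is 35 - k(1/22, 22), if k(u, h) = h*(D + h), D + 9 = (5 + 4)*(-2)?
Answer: 145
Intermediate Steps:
D = -27 (D = -9 + (5 + 4)*(-2) = -9 + 9*(-2) = -9 - 18 = -27)
k(u, h) = h*(-27 + h)
35 - k(1/22, 22) = 35 - 22*(-27 + 22) = 35 - 22*(-5) = 35 - 1*(-110) = 35 + 110 = 145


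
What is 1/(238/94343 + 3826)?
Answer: 94343/360956556 ≈ 0.00026137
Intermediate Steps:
1/(238/94343 + 3826) = 1/(360956556/94343) = 94343/360956556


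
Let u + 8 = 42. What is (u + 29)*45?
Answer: 2835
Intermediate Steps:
u = 34 (u = -8 + 42 = 34)
(u + 29)*45 = (34 + 29)*45 = 63*45 = 2835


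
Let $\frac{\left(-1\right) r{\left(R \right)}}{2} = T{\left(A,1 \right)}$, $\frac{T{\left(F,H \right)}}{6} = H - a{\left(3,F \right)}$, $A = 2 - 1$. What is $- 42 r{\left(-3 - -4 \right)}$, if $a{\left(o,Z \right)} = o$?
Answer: $-1008$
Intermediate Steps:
$A = 1$ ($A = 2 - 1 = 1$)
$T{\left(F,H \right)} = -18 + 6 H$ ($T{\left(F,H \right)} = 6 \left(H - 3\right) = 6 \left(-3 + H\right) = -18 + 6 H$)
$r{\left(R \right)} = 24$ ($r{\left(R \right)} = - 2 \left(-18 + 6 \cdot 1\right) = - 2 \left(-18 + 6\right) = \left(-2\right) \left(-12\right) = 24$)
$- 42 r{\left(-3 - -4 \right)} = \left(-42\right) 24 = -1008$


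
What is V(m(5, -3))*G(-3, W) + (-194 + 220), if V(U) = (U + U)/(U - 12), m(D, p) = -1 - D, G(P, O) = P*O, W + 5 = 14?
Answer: 8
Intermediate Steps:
W = 9 (W = -5 + 14 = 9)
G(P, O) = O*P
V(U) = 2*U/(-12 + U) (V(U) = (2*U)/(-12 + U) = 2*U/(-12 + U))
V(m(5, -3))*G(-3, W) + (-194 + 220) = (2*(-1 - 1*5)/(-12 + (-1 - 1*5)))*(9*(-3)) + (-194 + 220) = (2*(-1 - 5)/(-12 + (-1 - 5)))*(-27) + 26 = (2*(-6)/(-12 - 6))*(-27) + 26 = (2*(-6)/(-18))*(-27) + 26 = (2*(-6)*(-1/18))*(-27) + 26 = (2/3)*(-27) + 26 = -18 + 26 = 8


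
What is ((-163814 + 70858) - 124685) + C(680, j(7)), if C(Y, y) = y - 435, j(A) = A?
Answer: -218069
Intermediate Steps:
C(Y, y) = -435 + y
((-163814 + 70858) - 124685) + C(680, j(7)) = ((-163814 + 70858) - 124685) + (-435 + 7) = (-92956 - 124685) - 428 = -217641 - 428 = -218069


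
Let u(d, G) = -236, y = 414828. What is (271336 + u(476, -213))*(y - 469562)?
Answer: -14838387400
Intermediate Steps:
(271336 + u(476, -213))*(y - 469562) = (271336 - 236)*(414828 - 469562) = 271100*(-54734) = -14838387400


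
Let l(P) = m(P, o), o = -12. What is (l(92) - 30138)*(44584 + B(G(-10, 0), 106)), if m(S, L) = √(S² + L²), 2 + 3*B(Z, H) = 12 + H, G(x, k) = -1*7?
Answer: -1344837928 + 535472*√538/3 ≈ -1.3407e+9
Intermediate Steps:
G(x, k) = -7
B(Z, H) = 10/3 + H/3 (B(Z, H) = -⅔ + (12 + H)/3 = -⅔ + (4 + H/3) = 10/3 + H/3)
m(S, L) = √(L² + S²)
l(P) = √(144 + P²) (l(P) = √((-12)² + P²) = √(144 + P²))
(l(92) - 30138)*(44584 + B(G(-10, 0), 106)) = (√(144 + 92²) - 30138)*(44584 + (10/3 + (⅓)*106)) = (√(144 + 8464) - 30138)*(44584 + (10/3 + 106/3)) = (√8608 - 30138)*(44584 + 116/3) = (4*√538 - 30138)*(133868/3) = (-30138 + 4*√538)*(133868/3) = -1344837928 + 535472*√538/3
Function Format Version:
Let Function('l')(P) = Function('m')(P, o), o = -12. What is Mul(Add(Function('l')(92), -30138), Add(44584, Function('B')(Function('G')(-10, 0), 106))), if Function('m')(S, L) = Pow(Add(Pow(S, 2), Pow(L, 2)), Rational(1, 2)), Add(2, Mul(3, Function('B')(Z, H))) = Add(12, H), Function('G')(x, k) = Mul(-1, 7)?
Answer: Add(-1344837928, Mul(Rational(535472, 3), Pow(538, Rational(1, 2)))) ≈ -1.3407e+9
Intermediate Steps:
Function('G')(x, k) = -7
Function('B')(Z, H) = Add(Rational(10, 3), Mul(Rational(1, 3), H)) (Function('B')(Z, H) = Add(Rational(-2, 3), Mul(Rational(1, 3), Add(12, H))) = Add(Rational(-2, 3), Add(4, Mul(Rational(1, 3), H))) = Add(Rational(10, 3), Mul(Rational(1, 3), H)))
Function('m')(S, L) = Pow(Add(Pow(L, 2), Pow(S, 2)), Rational(1, 2))
Function('l')(P) = Pow(Add(144, Pow(P, 2)), Rational(1, 2)) (Function('l')(P) = Pow(Add(Pow(-12, 2), Pow(P, 2)), Rational(1, 2)) = Pow(Add(144, Pow(P, 2)), Rational(1, 2)))
Mul(Add(Function('l')(92), -30138), Add(44584, Function('B')(Function('G')(-10, 0), 106))) = Mul(Add(Pow(Add(144, Pow(92, 2)), Rational(1, 2)), -30138), Add(44584, Add(Rational(10, 3), Mul(Rational(1, 3), 106)))) = Mul(Add(Pow(Add(144, 8464), Rational(1, 2)), -30138), Add(44584, Add(Rational(10, 3), Rational(106, 3)))) = Mul(Add(Pow(8608, Rational(1, 2)), -30138), Add(44584, Rational(116, 3))) = Mul(Add(Mul(4, Pow(538, Rational(1, 2))), -30138), Rational(133868, 3)) = Mul(Add(-30138, Mul(4, Pow(538, Rational(1, 2)))), Rational(133868, 3)) = Add(-1344837928, Mul(Rational(535472, 3), Pow(538, Rational(1, 2))))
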